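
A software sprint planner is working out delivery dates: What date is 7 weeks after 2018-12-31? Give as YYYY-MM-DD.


Start: 2018-12-31
Weeks to add: 7
Convert to days: 7 x 7 = 49 days
Add 49 days to 2018-12-31
Result: 2019-02-18

2019-02-18


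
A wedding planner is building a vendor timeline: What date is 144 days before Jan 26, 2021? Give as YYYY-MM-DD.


Start: 2021-01-26
Subtracting 144 days
Days already passed in January: 26
After going back through January: 118 more days to subtract
December 2020: 31 days, 87 remaining
November 2020: 30 days, 57 remaining
October 2020: 31 days, 26 remaining
September 2020 has 30 days, need 26
Result: 2020-09-04

2020-09-04


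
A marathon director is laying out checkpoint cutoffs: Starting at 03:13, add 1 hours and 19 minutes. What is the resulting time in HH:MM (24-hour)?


Start time: 03:13
Adding: 1 hours 19 minutes
Minutes: 13 + 19 = 32
Hours: 3 + 1 + 0 = 4
Result: 04:32

04:32


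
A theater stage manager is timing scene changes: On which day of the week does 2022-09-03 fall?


Date: 2022-09-03
January 1, 2022 is a Saturday
Day of year: 246
Offset from Jan 1: 245 days
245 mod 7 = 0
Result: Saturday

Saturday


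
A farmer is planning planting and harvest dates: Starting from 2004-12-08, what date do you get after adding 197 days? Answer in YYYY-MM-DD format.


Start: 2004-12-08
Adding 197 days
Days remaining in December: 23
After December: 174 days still to add
January 2005: 31 days, 143 remaining
February 2005: 28 days, 115 remaining
March 2005: 31 days, 84 remaining
April 2005: 30 days, 54 remaining
Result: 2005-06-23

2005-06-23


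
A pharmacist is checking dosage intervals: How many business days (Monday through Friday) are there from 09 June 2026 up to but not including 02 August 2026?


Start: 2026-06-09 (Tuesday)
End (exclusive): 2026-08-02 (Sunday)
Total calendar days: 54
Full weeks: 54 // 7 = 7 -> 35 weekdays
Remaining 5 days starting on Tuesday:
  Tue(w), Wed(w), Thu(w), Fri(w), Sat(-) -> 4 weekdays
Total business days: 35 + 4 = 39

39


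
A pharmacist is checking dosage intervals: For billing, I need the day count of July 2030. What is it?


Month: July
Year: 2030
July is a 31-day month
Total: 31 days

31


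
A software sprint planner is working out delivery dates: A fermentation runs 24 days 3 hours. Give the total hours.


Days: 24
Extra hours: 3
Hours per day: 24
Days to hours: 24 x 24 = 576
Total: 576 + 3 = 579

579


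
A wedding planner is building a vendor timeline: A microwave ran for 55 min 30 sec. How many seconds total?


Minutes: 55
Extra seconds: 30
Seconds per minute: 60
Minutes to seconds: 55 x 60 = 3300
Total: 3300 + 30 = 3330

3330


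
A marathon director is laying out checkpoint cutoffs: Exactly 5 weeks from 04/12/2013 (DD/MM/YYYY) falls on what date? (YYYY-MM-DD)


Start: 2013-12-04
Weeks to add: 5
Convert to days: 5 x 7 = 35 days
Add 35 days to 2013-12-04
Result: 2014-01-08

2014-01-08


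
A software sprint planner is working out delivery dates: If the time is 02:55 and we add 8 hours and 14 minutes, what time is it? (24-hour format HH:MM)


Start time: 02:55
Adding: 8 hours 14 minutes
Minutes: 55 + 14 = 69
Minute overflow: 69 >= 60, so carry 1 hour, minutes = 9
Hours: 2 + 8 + 1 = 11
Result: 11:09

11:09


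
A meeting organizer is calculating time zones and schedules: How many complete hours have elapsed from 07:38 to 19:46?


Start: 07:38
End: 19:46
Hour difference: 19 - 7 = 12 hours
Minute difference: 46 - 38 = 8 minutes
Total minutes: 728
Complete hours: 728 / 60 = 12 (remainder 8)

12


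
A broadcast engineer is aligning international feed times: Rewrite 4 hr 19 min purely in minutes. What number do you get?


Hours: 4
Extra minutes: 19
Minutes per hour: 60
Hours to minutes: 4 x 60 = 240
Total: 240 + 19 = 259

259


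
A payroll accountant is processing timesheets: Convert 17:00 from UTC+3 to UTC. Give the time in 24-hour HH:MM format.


Local time: 17:00 at UTC+3 (offset 3h)
Target zone: UTC (offset 0h)
Difference: 0 - (3) = -3 hours
Calculation: 17 + (-3) = 14
Result: 14:00

14:00


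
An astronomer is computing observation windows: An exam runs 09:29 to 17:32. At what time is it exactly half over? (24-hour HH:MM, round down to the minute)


Start time: 09:29 = 569 minutes from midnight
End time: 17:32 = 1052 minutes from midnight
Sum: 569 + 1052 = 1621
Midpoint: 1621 / 2 = 810 minutes
Convert: 810 / 60 = 13 hours, 30 minutes
Result: 13:30

13:30


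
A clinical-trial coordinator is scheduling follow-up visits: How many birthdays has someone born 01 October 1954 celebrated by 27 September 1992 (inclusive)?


Birth: 1954-10-01
Reference: 1992-09-27
Year difference: 1992 - 1954 = 38
Has birthday (10-01) occurred by 09-27? No
Birthday not yet reached this year -> subtract 1
Age in full years: 37

37


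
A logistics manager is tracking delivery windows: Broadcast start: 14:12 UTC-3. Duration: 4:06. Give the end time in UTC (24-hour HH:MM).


Start: 14:12 in UTC-3
Step 1 - add duration:
  minutes: 12 + 6 = 18
  hours: 14 + 4 + 0 = 18
  end in UTC-3: 18:18
Step 2 - convert UTC-3 -> UTC:
  offset difference: 0 - (-3) = 3 hours
  18 + (3) = 21 -> mod 24 = 21
Result: 21:18 in UTC

21:18


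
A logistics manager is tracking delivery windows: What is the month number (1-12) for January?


Calendar month order:
1. January <--
2. February
January is month number 1

1


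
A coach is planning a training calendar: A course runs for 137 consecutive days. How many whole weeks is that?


Total days: 137
Days per week: 7
Division: 137 / 7 = 19 remainder 4
Complete weeks: 19
Remaining days: 4

19


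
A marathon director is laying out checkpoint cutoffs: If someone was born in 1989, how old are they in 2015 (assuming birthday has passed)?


Birth year: 1989
Current year: 2015
Age = current year - birth year
Age = 2015 - 1989 = 26

26


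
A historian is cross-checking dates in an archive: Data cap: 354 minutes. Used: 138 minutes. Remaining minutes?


Total budget: 354 minutes
Time used: 138 minutes
Remaining: 354 - 138 = 216 minutes
Percent used: 39.0%
Percent remaining: 61.0%

216


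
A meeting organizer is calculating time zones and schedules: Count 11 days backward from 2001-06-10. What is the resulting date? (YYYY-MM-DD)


Start: 2001-06-10
Subtracting 11 days
Days already passed in June: 10
After going back through June: 1 more days to subtract
May 2001 has 31 days, need 1
Result: 2001-05-30

2001-05-30


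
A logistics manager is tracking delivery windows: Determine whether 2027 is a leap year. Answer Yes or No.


Year: 2027
Divisible by 4? 2027 / 4 = 506.75 -> No
Not divisible by 4, so NOT a leap year

No


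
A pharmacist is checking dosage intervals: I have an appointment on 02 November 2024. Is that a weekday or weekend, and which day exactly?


Date: 2024-11-02
January 1, 2024 is a Monday
Day of year: 307
Offset from Jan 1: 306 days
306 mod 7 = 5
Result: Saturday

Saturday


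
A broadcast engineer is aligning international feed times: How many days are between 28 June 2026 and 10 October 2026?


Start date: 2026-06-28
End date: 2026-10-10
Jun 2026: +3 days
Jul 2026: +31 days
Aug 2026: +31 days
Sep 2026: +30 days
Oct 2026: +9 days
Total: 104 days

104


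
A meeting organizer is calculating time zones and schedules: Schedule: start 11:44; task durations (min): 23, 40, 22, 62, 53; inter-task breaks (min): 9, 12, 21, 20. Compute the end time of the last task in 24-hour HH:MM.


Start: 11:44 = 704 min from midnight
  after task 1 (23 min): 12:07
  after break (9 min): 12:16
  after task 2 (40 min): 12:56
  after break (12 min): 13:08
  after task 3 (22 min): 13:30
  after break (21 min): 13:51
  after task 4 (62 min): 14:53
  after break (20 min): 15:13
  after task 5 (53 min): 16:06
Total elapsed: 262 minutes
End time: 16:06

16:06


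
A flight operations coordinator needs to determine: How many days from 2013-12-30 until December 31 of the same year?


Start: December 30, 2013
End: December 31, 2013
Days left in December: 1
Total: 1 days

1


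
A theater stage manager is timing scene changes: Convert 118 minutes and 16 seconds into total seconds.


Minutes: 118
Seconds: 16
Convert minutes to seconds: 118 x 60 = 7080
Add remaining seconds: 7080 + 16 = 7096

7096


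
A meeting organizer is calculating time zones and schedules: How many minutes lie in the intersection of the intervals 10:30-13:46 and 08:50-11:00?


Interval A: [630, 826] minutes from midnight
Interval B: [530, 660] minutes from midnight
Overlap start = max(630, 530) = 630
Overlap end = min(826, 660) = 660
Overlap = 660 - 630 = 30 minutes

30


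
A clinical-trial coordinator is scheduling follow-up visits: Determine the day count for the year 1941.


Year: 1941
Check leap year rules:
Divisible by 4? No
1941 is not a leap year
Days: 365

365


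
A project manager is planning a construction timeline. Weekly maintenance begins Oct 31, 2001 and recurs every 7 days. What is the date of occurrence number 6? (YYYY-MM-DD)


First occurrence: 2001-10-31 (occurrence 1)
Each occurrence is 7 days after the previous.
Occurrence 6 is 5 weeks after the first.
5 weeks = 35 days
2001-10-31 + 35 days = 2001-12-05

2001-12-05


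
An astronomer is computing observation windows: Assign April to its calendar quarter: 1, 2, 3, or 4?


Month: April (month 4)
Q1: January-March (months 1-3)
Q2: April-June (months 4-6)
Q3: July-September (months 7-9)
Q4: October-December (months 10-12)
Month 4 falls in Q2

2


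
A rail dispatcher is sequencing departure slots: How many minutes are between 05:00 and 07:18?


Start time: 05:00 = 300 minutes from midnight
End time: 07:18 = 438 minutes from midnight
Difference: 438 - 300 = 138 minutes
That is 2 hours and 18 minutes

138


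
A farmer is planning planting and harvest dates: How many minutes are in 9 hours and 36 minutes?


Hours: 9
Minutes: 36
Convert hours to minutes: 9 x 60 = 540
Add remaining minutes: 540 + 36 = 576

576


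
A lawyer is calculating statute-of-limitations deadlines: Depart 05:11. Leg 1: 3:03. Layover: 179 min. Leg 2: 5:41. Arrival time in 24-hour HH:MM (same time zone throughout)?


Depart: 05:11
Leg 1: +183 min -> 08:14
Layover: +179 min -> 11:13
Leg 2: +341 min -> 16:54
Total travel: 703 minutes = 11h 43m
Arrival: 16:54

16:54


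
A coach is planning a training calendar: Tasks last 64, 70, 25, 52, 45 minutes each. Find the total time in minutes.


Durations: 64, 70, 25, 52, 45
Running sum: 64
+ 70 = 134
+ 25 = 159
+ 52 = 211
+ 45 = 256
Total duration: 256 minutes
That is 4 hours and 16 minutes

256


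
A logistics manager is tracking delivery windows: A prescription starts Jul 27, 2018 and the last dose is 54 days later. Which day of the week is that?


Start: 2018-07-27 (Friday)
Step 1 - find target date: add 54 days
  2018-07-27 + 54 days = 2018-09-19
Step 2 - day of week:
  54 mod 7 = 5
  Friday + 5 days -> Wednesday
Result: Wednesday (2018-09-19)

Wednesday


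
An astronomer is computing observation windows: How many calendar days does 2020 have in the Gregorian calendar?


Year: 2020
Check leap year rules:
Divisible by 4? Yes
Divisible by 100? No
2020 is a leap year
Days: 366

366


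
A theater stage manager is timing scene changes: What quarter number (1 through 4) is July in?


Month: July (month 7)
Q1: January-March (months 1-3)
Q2: April-June (months 4-6)
Q3: July-September (months 7-9)
Q4: October-December (months 10-12)
Month 7 falls in Q3

3


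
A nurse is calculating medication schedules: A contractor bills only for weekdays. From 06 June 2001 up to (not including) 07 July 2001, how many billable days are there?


Start: 2001-06-06 (Wednesday)
End (exclusive): 2001-07-07 (Saturday)
Total calendar days: 31
Full weeks: 31 // 7 = 4 -> 20 weekdays
Remaining 3 days starting on Wednesday:
  Wed(w), Thu(w), Fri(w) -> 3 weekdays
Total business days: 20 + 3 = 23

23


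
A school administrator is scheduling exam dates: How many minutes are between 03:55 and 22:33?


Start time: 03:55 = 235 minutes from midnight
End time: 22:33 = 1353 minutes from midnight
Difference: 1353 - 235 = 1118 minutes
That is 18 hours and 38 minutes

1118


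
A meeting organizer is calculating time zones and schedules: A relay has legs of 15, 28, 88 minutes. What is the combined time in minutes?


Durations: 15, 28, 88
Running sum: 15
+ 28 = 43
+ 88 = 131
Total duration: 131 minutes
That is 2 hours and 11 minutes

131


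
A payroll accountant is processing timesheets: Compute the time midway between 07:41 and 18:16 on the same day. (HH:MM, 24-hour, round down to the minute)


Start time: 07:41 = 461 minutes from midnight
End time: 18:16 = 1096 minutes from midnight
Sum: 461 + 1096 = 1557
Midpoint: 1557 / 2 = 778 minutes
Convert: 778 / 60 = 12 hours, 58 minutes
Result: 12:58

12:58


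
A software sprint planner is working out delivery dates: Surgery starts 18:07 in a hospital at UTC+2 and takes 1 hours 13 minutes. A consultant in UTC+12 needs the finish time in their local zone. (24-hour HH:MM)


Start: 18:07 in UTC+2
Step 1 - add duration:
  minutes: 7 + 13 = 20
  hours: 18 + 1 + 0 = 19
  end in UTC+2: 19:20
Step 2 - convert UTC+2 -> UTC+12:
  offset difference: 12 - (2) = 10 hours
  19 + (10) = 29 -> mod 24 = 5
Result: 05:20 in UTC+12

05:20


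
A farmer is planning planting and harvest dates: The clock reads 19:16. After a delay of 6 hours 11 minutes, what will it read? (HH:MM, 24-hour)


Start time: 19:16
Adding: 6 hours 11 minutes
Minutes: 16 + 11 = 27
Hours: 19 + 6 + 0 = 25
Hour wraparound: 25 mod 24 = 1
Result: 01:27

01:27


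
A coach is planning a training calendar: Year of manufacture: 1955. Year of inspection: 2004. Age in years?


Birth year: 1955
Current year: 2004
Age = current year - birth year
Age = 2004 - 1955 = 49

49


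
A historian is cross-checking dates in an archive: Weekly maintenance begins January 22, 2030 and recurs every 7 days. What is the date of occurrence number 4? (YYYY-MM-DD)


First occurrence: 2030-01-22 (occurrence 1)
Each occurrence is 7 days after the previous.
Occurrence 4 is 3 weeks after the first.
3 weeks = 21 days
2030-01-22 + 21 days = 2030-02-12

2030-02-12


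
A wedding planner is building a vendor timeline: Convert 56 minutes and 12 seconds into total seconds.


Minutes: 56
Seconds: 12
Convert minutes to seconds: 56 x 60 = 3360
Add remaining seconds: 3360 + 12 = 3372

3372


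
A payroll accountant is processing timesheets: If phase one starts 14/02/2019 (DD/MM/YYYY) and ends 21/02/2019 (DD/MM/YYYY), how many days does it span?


Start date: 2019-02-14
End date: 2019-02-21
Feb 2019: +7 days
Total: 7 days

7


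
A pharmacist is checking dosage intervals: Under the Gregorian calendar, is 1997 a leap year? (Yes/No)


Year: 1997
Divisible by 4? 1997 / 4 = 499.25 -> No
Not divisible by 4, so NOT a leap year

No


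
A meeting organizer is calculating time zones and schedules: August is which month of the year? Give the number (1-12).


Calendar month order:
7. July
8. August <--
9. September
August is month number 8

8


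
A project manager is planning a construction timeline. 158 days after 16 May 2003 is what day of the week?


Start: 2003-05-16 (Friday)
Step 1 - find target date: add 158 days
  2003-05-16 + 158 days = 2003-10-21
Step 2 - day of week:
  158 mod 7 = 4
  Friday + 4 days -> Tuesday
Result: Tuesday (2003-10-21)

Tuesday


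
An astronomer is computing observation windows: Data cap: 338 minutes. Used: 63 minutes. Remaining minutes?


Total budget: 338 minutes
Time used: 63 minutes
Remaining: 338 - 63 = 275 minutes
Percent used: 18.6%
Percent remaining: 81.4%

275


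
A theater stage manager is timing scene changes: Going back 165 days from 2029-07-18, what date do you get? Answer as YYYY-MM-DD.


Start: 2029-07-18
Subtracting 165 days
Days already passed in July: 18
After going back through July: 147 more days to subtract
June 2029: 30 days, 117 remaining
May 2029: 31 days, 86 remaining
April 2029: 30 days, 56 remaining
March 2029: 31 days, 25 remaining
Result: 2029-02-03

2029-02-03


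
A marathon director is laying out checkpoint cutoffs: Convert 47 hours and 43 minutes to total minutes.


Hours: 47
Minutes: 43
Convert hours to minutes: 47 x 60 = 2820
Add remaining minutes: 2820 + 43 = 2863

2863


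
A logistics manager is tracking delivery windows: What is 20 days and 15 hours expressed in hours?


Days: 20
Extra hours: 15
Hours per day: 24
Days to hours: 20 x 24 = 480
Total: 480 + 15 = 495

495


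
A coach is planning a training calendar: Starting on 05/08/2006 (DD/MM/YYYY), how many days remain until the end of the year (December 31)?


Start: August 05, 2006
End: December 31, 2006
Days left in August: 26
September: 30
October: 31
November: 30
December: 31
Sum of remaining months: 122
Total: 26 + 122 = 148

148


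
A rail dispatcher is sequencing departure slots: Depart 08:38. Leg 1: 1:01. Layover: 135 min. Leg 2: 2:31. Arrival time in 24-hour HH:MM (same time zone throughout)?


Depart: 08:38
Leg 1: +61 min -> 09:39
Layover: +135 min -> 11:54
Leg 2: +151 min -> 14:25
Total travel: 347 minutes = 5h 47m
Arrival: 14:25

14:25


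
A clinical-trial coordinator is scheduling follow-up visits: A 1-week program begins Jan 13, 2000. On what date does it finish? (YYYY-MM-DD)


Start: 2000-01-13
Weeks to add: 1
Convert to days: 1 x 7 = 7 days
Add 7 days to 2000-01-13
Result: 2000-01-20

2000-01-20


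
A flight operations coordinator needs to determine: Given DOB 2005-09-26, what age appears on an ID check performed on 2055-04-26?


Birth: 2005-09-26
Reference: 2055-04-26
Year difference: 2055 - 2005 = 50
Has birthday (09-26) occurred by 04-26? No
Birthday not yet reached this year -> subtract 1
Age in full years: 49

49


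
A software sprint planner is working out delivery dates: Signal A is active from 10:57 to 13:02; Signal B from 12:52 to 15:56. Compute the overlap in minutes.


Interval A: [657, 782] minutes from midnight
Interval B: [772, 956] minutes from midnight
Overlap start = max(657, 772) = 772
Overlap end = min(782, 956) = 782
Overlap = 782 - 772 = 10 minutes

10


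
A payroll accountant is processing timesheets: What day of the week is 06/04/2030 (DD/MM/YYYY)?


Date: 2030-04-06
January 1, 2030 is a Tuesday
Day of year: 96
Offset from Jan 1: 95 days
95 mod 7 = 4
Result: Saturday

Saturday


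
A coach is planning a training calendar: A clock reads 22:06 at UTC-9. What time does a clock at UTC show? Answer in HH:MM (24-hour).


Local time: 22:06 at UTC-9 (offset -9h)
Target zone: UTC (offset 0h)
Difference: 0 - (-9) = 9 hours
Calculation: 22 + (9) = 31
Wraparound: (31) mod 24 = 7
Result: 07:06

07:06


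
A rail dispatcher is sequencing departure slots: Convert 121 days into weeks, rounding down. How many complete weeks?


Total days: 121
Days per week: 7
Division: 121 / 7 = 17 remainder 2
Complete weeks: 17
Remaining days: 2

17


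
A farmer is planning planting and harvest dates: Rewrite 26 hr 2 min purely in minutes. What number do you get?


Hours: 26
Extra minutes: 2
Minutes per hour: 60
Hours to minutes: 26 x 60 = 1560
Total: 1560 + 2 = 1562

1562


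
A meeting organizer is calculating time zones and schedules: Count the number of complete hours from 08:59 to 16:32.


Start: 08:59
End: 16:32
Hour difference: 16 - 8 = 8 hours
Minute difference: 32 - 59 = -27 minutes
Total minutes: 453
Complete hours: 453 / 60 = 7 (remainder 33)

7


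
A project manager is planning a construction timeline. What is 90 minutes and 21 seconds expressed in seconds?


Minutes: 90
Extra seconds: 21
Seconds per minute: 60
Minutes to seconds: 90 x 60 = 5400
Total: 5400 + 21 = 5421

5421


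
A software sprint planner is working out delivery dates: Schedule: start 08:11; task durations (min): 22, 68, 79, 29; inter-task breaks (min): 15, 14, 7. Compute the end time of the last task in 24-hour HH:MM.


Start: 08:11 = 491 min from midnight
  after task 1 (22 min): 08:33
  after break (15 min): 08:48
  after task 2 (68 min): 09:56
  after break (14 min): 10:10
  after task 3 (79 min): 11:29
  after break (7 min): 11:36
  after task 4 (29 min): 12:05
Total elapsed: 234 minutes
End time: 12:05

12:05


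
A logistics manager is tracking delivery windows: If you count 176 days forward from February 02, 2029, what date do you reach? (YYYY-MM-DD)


Start: 2029-02-02
Adding 176 days
Days remaining in February: 26
After February: 150 days still to add
March 2029: 31 days, 119 remaining
April 2029: 30 days, 89 remaining
May 2029: 31 days, 58 remaining
June 2029: 30 days, 28 remaining
Result: 2029-07-28

2029-07-28


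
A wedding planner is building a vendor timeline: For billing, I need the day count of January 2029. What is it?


Month: January
Year: 2029
January is a 31-day month
Total: 31 days

31


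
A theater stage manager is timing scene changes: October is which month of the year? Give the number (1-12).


Calendar month order:
9. September
10. October <--
11. November
October is month number 10

10


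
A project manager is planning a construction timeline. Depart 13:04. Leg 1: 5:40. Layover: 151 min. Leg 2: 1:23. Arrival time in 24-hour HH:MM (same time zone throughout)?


Depart: 13:04
Leg 1: +340 min -> 18:44
Layover: +151 min -> 21:15
Leg 2: +83 min -> 22:38
Total travel: 574 minutes = 9h 34m
Arrival: 22:38

22:38


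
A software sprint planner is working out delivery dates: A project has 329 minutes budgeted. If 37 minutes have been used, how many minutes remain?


Total budget: 329 minutes
Time used: 37 minutes
Remaining: 329 - 37 = 292 minutes
Percent used: 11.2%
Percent remaining: 88.8%

292


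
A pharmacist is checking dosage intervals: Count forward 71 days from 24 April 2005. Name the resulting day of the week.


Start: 2005-04-24 (Sunday)
Step 1 - find target date: add 71 days
  2005-04-24 + 71 days = 2005-07-04
Step 2 - day of week:
  71 mod 7 = 1
  Sunday + 1 days -> Monday
Result: Monday (2005-07-04)

Monday


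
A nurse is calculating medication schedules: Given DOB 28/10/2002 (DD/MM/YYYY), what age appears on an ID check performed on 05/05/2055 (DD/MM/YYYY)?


Birth: 2002-10-28
Reference: 2055-05-05
Year difference: 2055 - 2002 = 53
Has birthday (10-28) occurred by 05-05? No
Birthday not yet reached this year -> subtract 1
Age in full years: 52

52


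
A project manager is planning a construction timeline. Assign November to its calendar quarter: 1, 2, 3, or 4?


Month: November (month 11)
Q1: January-March (months 1-3)
Q2: April-June (months 4-6)
Q3: July-September (months 7-9)
Q4: October-December (months 10-12)
Month 11 falls in Q4

4


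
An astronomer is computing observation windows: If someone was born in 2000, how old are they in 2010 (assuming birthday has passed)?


Birth year: 2000
Current year: 2010
Age = current year - birth year
Age = 2010 - 2000 = 10

10


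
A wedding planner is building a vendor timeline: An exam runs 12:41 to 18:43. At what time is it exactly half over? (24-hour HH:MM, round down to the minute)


Start time: 12:41 = 761 minutes from midnight
End time: 18:43 = 1123 minutes from midnight
Sum: 761 + 1123 = 1884
Midpoint: 1884 / 2 = 942 minutes
Convert: 942 / 60 = 15 hours, 42 minutes
Result: 15:42

15:42


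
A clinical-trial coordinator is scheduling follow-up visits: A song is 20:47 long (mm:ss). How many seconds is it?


Minutes: 20
Extra seconds: 47
Seconds per minute: 60
Minutes to seconds: 20 x 60 = 1200
Total: 1200 + 47 = 1247

1247


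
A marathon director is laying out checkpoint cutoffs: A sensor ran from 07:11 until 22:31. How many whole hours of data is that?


Start: 07:11
End: 22:31
Hour difference: 22 - 7 = 15 hours
Minute difference: 31 - 11 = 20 minutes
Total minutes: 920
Complete hours: 920 / 60 = 15 (remainder 20)

15


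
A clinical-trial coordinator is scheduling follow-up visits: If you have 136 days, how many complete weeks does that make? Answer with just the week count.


Total days: 136
Days per week: 7
Division: 136 / 7 = 19 remainder 3
Complete weeks: 19
Remaining days: 3

19


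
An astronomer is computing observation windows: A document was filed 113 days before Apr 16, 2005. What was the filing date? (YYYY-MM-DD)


Start: 2005-04-16
Subtracting 113 days
Days already passed in April: 16
After going back through April: 97 more days to subtract
March 2005: 31 days, 66 remaining
February 2005: 28 days, 38 remaining
January 2005: 31 days, 7 remaining
December 2004 has 31 days, need 7
Result: 2004-12-24

2004-12-24


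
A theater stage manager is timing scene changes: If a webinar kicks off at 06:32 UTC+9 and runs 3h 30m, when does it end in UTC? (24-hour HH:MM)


Start: 06:32 in UTC+9
Step 1 - add duration:
  minutes: 32 + 30 = 62 (carry 1h)
  hours: 6 + 3 + 1 = 10
  end in UTC+9: 10:02
Step 2 - convert UTC+9 -> UTC:
  offset difference: 0 - (9) = -9 hours
  10 + (-9) = 1 -> mod 24 = 1
Result: 01:02 in UTC

01:02


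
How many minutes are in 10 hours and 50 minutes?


Hours: 10
Minutes: 50
Convert hours to minutes: 10 x 60 = 600
Add remaining minutes: 600 + 50 = 650

650


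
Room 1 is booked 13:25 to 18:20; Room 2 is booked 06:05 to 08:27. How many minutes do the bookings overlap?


Interval A: [805, 1100] minutes from midnight
Interval B: [365, 507] minutes from midnight
Overlap start = max(805, 365) = 805
Overlap end = min(1100, 507) = 507
End <= start, so the intervals do not overlap: 0 minutes

0


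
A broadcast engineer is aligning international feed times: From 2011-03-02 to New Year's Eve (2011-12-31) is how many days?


Start: March 02, 2011
End: December 31, 2011
Days left in March: 29
April: 30
May: 31
June: 30
July: 31
... plus remaining months
Sum of remaining months: 275
Total: 29 + 275 = 304

304


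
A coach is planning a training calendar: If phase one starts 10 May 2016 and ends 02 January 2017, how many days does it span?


Start date: 2016-05-10
End date: 2017-01-02
May 2016: +22 days
Jun 2016: +30 days
Jul 2016: +31 days
... (6 more months)
Total: 237 days

237


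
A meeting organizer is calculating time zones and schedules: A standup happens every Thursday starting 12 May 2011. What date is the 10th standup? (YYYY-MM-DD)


First occurrence: 2011-05-12 (occurrence 1)
Each occurrence is 7 days after the previous.
Occurrence 10 is 9 weeks after the first.
9 weeks = 63 days
2011-05-12 + 63 days = 2011-07-14

2011-07-14


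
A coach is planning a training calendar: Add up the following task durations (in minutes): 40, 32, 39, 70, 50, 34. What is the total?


Durations: 40, 32, 39, 70, 50, 34
Running sum: 40
+ 32 = 72
+ 39 = 111
+ 70 = 181
+ 50 = 231
+ 34 = 265
Total duration: 265 minutes
That is 4 hours and 25 minutes

265


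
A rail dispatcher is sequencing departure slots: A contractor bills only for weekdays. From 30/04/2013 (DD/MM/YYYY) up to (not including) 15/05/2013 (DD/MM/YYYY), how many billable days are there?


Start: 2013-04-30 (Tuesday)
End (exclusive): 2013-05-15 (Wednesday)
Total calendar days: 15
Full weeks: 15 // 7 = 2 -> 10 weekdays
Remaining 1 days starting on Tuesday:
  Tue(w) -> 1 weekdays
Total business days: 10 + 1 = 11

11


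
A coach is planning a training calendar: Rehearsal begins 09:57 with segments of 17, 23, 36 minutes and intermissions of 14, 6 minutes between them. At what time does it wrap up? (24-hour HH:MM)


Start: 09:57 = 597 min from midnight
  after task 1 (17 min): 10:14
  after break (14 min): 10:28
  after task 2 (23 min): 10:51
  after break (6 min): 10:57
  after task 3 (36 min): 11:33
Total elapsed: 96 minutes
End time: 11:33

11:33


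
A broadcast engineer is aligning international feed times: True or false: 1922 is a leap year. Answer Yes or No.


Year: 1922
Divisible by 4? 1922 / 4 = 480.5 -> No
Not divisible by 4, so NOT a leap year

No


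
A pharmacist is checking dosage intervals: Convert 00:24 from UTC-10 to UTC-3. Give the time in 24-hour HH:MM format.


Local time: 00:24 at UTC-10 (offset -10h)
Target zone: UTC-3 (offset -3h)
Difference: -3 - (-10) = 7 hours
Calculation: 0 + (7) = 7
Result: 07:24

07:24


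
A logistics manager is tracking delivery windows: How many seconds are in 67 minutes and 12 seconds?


Minutes: 67
Seconds: 12
Convert minutes to seconds: 67 x 60 = 4020
Add remaining seconds: 4020 + 12 = 4032

4032


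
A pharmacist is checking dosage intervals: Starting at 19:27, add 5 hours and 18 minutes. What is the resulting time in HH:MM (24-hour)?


Start time: 19:27
Adding: 5 hours 18 minutes
Minutes: 27 + 18 = 45
Hours: 19 + 5 + 0 = 24
Hour wraparound: 24 mod 24 = 0
Result: 00:45

00:45


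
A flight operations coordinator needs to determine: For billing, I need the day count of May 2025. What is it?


Month: May
Year: 2025
May is a 31-day month
Total: 31 days

31


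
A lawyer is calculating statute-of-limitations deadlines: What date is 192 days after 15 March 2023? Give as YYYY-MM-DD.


Start: 2023-03-15
Adding 192 days
Days remaining in March: 16
After March: 176 days still to add
April 2023: 30 days, 146 remaining
May 2023: 31 days, 115 remaining
June 2023: 30 days, 85 remaining
July 2023: 31 days, 54 remaining
Result: 2023-09-23

2023-09-23


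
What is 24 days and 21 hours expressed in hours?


Days: 24
Extra hours: 21
Hours per day: 24
Days to hours: 24 x 24 = 576
Total: 576 + 21 = 597

597


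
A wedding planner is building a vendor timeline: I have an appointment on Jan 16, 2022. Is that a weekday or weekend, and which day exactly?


Date: 2022-01-16
January 1, 2022 is a Saturday
Day of year: 16
Offset from Jan 1: 15 days
15 mod 7 = 1
Result: Sunday

Sunday


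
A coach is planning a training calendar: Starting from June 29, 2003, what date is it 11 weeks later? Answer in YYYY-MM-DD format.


Start: 2003-06-29
Weeks to add: 11
Convert to days: 11 x 7 = 77 days
Add 77 days to 2003-06-29
Result: 2003-09-14

2003-09-14


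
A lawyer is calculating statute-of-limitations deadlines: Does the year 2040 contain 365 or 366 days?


Year: 2040
Check leap year rules:
Divisible by 4? Yes
Divisible by 100? No
2040 is a leap year
Days: 366

366


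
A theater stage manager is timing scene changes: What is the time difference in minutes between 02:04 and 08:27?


Start time: 02:04 = 124 minutes from midnight
End time: 08:27 = 507 minutes from midnight
Difference: 507 - 124 = 383 minutes
That is 6 hours and 23 minutes

383


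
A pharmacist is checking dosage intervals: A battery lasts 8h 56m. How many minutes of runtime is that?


Hours: 8
Extra minutes: 56
Minutes per hour: 60
Hours to minutes: 8 x 60 = 480
Total: 480 + 56 = 536

536


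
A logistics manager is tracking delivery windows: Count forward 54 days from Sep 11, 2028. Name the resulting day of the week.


Start: 2028-09-11 (Monday)
Step 1 - find target date: add 54 days
  2028-09-11 + 54 days = 2028-11-04
Step 2 - day of week:
  54 mod 7 = 5
  Monday + 5 days -> Saturday
Result: Saturday (2028-11-04)

Saturday


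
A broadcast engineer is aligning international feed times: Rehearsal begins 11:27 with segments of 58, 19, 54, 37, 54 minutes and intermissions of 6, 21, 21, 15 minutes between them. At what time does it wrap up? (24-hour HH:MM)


Start: 11:27 = 687 min from midnight
  after task 1 (58 min): 12:25
  after break (6 min): 12:31
  after task 2 (19 min): 12:50
  after break (21 min): 13:11
  after task 3 (54 min): 14:05
  after break (21 min): 14:26
  after task 4 (37 min): 15:03
  after break (15 min): 15:18
  after task 5 (54 min): 16:12
Total elapsed: 285 minutes
End time: 16:12

16:12


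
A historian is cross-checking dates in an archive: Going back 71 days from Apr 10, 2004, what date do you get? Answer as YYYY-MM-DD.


Start: 2004-04-10
Subtracting 71 days
Days already passed in April: 10
After going back through April: 61 more days to subtract
March 2004: 31 days, 30 remaining
February 2004: 29 days, 1 remaining
January 2004 has 31 days, need 1
Result: 2004-01-30

2004-01-30


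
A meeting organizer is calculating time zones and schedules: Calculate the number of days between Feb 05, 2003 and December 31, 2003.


Start: February 05, 2003
End: December 31, 2003
Days left in February: 23
March: 31
April: 30
May: 31
June: 30
... plus remaining months
Sum of remaining months: 306
Total: 23 + 306 = 329

329


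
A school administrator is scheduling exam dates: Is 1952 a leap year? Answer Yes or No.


Year: 1952
Divisible by 4? 1952 / 4 = 488.0 -> Yes
Divisible by 100? 1952 / 100 = 19.52 -> No
Divisible by 4 but not 100, so it IS a leap year

Yes


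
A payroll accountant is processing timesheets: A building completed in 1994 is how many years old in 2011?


Birth year: 1994
Current year: 2011
Age = current year - birth year
Age = 2011 - 1994 = 17

17


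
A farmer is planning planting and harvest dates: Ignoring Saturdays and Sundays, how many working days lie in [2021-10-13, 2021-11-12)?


Start: 2021-10-13 (Wednesday)
End (exclusive): 2021-11-12 (Friday)
Total calendar days: 30
Full weeks: 30 // 7 = 4 -> 20 weekdays
Remaining 2 days starting on Wednesday:
  Wed(w), Thu(w) -> 2 weekdays
Total business days: 20 + 2 = 22

22


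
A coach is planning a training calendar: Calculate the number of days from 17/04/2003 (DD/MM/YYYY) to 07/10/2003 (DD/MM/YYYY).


Start date: 2003-04-17
End date: 2003-10-07
Apr 2003: +14 days
May 2003: +31 days
Jun 2003: +30 days
... (4 more months)
Total: 173 days

173


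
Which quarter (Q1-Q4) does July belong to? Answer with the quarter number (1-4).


Month: July (month 7)
Q1: January-March (months 1-3)
Q2: April-June (months 4-6)
Q3: July-September (months 7-9)
Q4: October-December (months 10-12)
Month 7 falls in Q3

3


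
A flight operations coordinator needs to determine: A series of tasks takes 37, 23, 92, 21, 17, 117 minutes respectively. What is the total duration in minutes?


Durations: 37, 23, 92, 21, 17, 117
Running sum: 37
+ 23 = 60
+ 92 = 152
+ 21 = 173
+ 17 = 190
+ 117 = 307
Total duration: 307 minutes
That is 5 hours and 7 minutes

307


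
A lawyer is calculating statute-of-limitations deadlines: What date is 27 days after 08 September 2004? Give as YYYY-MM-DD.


Start: 2004-09-08
Adding 27 days
Days remaining in September: 22
After September: 5 days still to add
October 2004 has 31 days, need 5
Result: 2004-10-05

2004-10-05


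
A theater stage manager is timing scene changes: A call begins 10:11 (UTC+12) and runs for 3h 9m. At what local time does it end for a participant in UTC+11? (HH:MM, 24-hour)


Start: 10:11 in UTC+12
Step 1 - add duration:
  minutes: 11 + 9 = 20
  hours: 10 + 3 + 0 = 13
  end in UTC+12: 13:20
Step 2 - convert UTC+12 -> UTC+11:
  offset difference: 11 - (12) = -1 hours
  13 + (-1) = 12 -> mod 24 = 12
Result: 12:20 in UTC+11

12:20


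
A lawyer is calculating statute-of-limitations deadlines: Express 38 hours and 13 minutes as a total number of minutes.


Hours: 38
Extra minutes: 13
Minutes per hour: 60
Hours to minutes: 38 x 60 = 2280
Total: 2280 + 13 = 2293

2293


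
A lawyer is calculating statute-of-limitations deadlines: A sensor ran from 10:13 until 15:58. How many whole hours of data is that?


Start: 10:13
End: 15:58
Hour difference: 15 - 10 = 5 hours
Minute difference: 58 - 13 = 45 minutes
Total minutes: 345
Complete hours: 345 / 60 = 5 (remainder 45)

5


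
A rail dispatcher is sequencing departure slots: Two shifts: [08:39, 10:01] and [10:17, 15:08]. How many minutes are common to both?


Interval A: [519, 601] minutes from midnight
Interval B: [617, 908] minutes from midnight
Overlap start = max(519, 617) = 617
Overlap end = min(601, 908) = 601
End <= start, so the intervals do not overlap: 0 minutes

0


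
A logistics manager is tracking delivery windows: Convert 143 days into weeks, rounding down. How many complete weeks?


Total days: 143
Days per week: 7
Division: 143 / 7 = 20 remainder 3
Complete weeks: 20
Remaining days: 3

20


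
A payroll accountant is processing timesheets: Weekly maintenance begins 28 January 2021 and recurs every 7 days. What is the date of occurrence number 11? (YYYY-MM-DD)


First occurrence: 2021-01-28 (occurrence 1)
Each occurrence is 7 days after the previous.
Occurrence 11 is 10 weeks after the first.
10 weeks = 70 days
2021-01-28 + 70 days = 2021-04-08

2021-04-08


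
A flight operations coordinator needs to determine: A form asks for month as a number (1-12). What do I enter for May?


Calendar month order:
4. April
5. May <--
6. June
May is month number 5

5


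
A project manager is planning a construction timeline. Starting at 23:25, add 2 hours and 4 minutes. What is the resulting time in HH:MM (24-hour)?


Start time: 23:25
Adding: 2 hours 4 minutes
Minutes: 25 + 4 = 29
Hours: 23 + 2 + 0 = 25
Hour wraparound: 25 mod 24 = 1
Result: 01:29

01:29


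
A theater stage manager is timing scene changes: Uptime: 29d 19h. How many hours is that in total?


Days: 29
Extra hours: 19
Hours per day: 24
Days to hours: 29 x 24 = 696
Total: 696 + 19 = 715

715


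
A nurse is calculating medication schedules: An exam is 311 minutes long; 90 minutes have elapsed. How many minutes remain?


Total budget: 311 minutes
Time used: 90 minutes
Remaining: 311 - 90 = 221 minutes
Percent used: 28.9%
Percent remaining: 71.1%

221


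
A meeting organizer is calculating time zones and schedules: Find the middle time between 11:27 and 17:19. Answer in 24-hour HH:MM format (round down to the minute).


Start time: 11:27 = 687 minutes from midnight
End time: 17:19 = 1039 minutes from midnight
Sum: 687 + 1039 = 1726
Midpoint: 1726 / 2 = 863 minutes
Convert: 863 / 60 = 14 hours, 23 minutes
Result: 14:23

14:23


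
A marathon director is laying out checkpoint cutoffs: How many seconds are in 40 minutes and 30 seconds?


Minutes: 40
Extra seconds: 30
Seconds per minute: 60
Minutes to seconds: 40 x 60 = 2400
Total: 2400 + 30 = 2430

2430


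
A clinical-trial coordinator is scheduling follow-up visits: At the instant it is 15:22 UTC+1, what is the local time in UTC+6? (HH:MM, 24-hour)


Local time: 15:22 at UTC+1 (offset 1h)
Target zone: UTC+6 (offset 6h)
Difference: 6 - (1) = 5 hours
Calculation: 15 + (5) = 20
Result: 20:22

20:22


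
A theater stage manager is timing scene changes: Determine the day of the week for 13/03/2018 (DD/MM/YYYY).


Date: 2018-03-13
January 1, 2018 is a Monday
Day of year: 72
Offset from Jan 1: 71 days
71 mod 7 = 1
Result: Tuesday

Tuesday


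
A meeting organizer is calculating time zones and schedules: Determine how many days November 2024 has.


Month: November
Year: 2024
November is a 30-day month
Total: 30 days

30


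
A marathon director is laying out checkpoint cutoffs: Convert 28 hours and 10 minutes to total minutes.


Hours: 28
Minutes: 10
Convert hours to minutes: 28 x 60 = 1680
Add remaining minutes: 1680 + 10 = 1690

1690


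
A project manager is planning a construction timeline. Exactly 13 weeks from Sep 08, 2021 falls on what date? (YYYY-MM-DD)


Start: 2021-09-08
Weeks to add: 13
Convert to days: 13 x 7 = 91 days
Add 91 days to 2021-09-08
Result: 2021-12-08

2021-12-08


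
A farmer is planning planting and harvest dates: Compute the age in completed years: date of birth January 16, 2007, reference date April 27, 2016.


Birth: 2007-01-16
Reference: 2016-04-27
Year difference: 2016 - 2007 = 9
Has birthday (01-16) occurred by 04-27? Yes
Age in full years: 9

9


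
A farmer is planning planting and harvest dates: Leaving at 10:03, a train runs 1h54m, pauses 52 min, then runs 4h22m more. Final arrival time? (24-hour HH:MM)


Depart: 10:03
Leg 1: +114 min -> 11:57
Layover: +52 min -> 12:49
Leg 2: +262 min -> 17:11
Total travel: 428 minutes = 7h 8m
Arrival: 17:11

17:11
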